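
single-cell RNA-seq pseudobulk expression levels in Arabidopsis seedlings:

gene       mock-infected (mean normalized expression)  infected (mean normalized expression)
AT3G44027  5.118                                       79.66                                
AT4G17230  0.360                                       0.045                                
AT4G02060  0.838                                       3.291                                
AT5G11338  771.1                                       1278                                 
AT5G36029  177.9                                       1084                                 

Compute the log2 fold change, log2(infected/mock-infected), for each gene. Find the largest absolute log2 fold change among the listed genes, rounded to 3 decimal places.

log2(79.66/5.118) = 3.960  (AT3G44027)
log2(0.045/0.360) = -3.000  (AT4G17230)
log2(3.291/0.838) = 1.974  (AT4G02060)
log2(1278/771.1) = 0.729  (AT5G11338)
log2(1084/177.9) = 2.607  (AT5G36029)
The largest magnitude belongs to AT3G44027.

3.960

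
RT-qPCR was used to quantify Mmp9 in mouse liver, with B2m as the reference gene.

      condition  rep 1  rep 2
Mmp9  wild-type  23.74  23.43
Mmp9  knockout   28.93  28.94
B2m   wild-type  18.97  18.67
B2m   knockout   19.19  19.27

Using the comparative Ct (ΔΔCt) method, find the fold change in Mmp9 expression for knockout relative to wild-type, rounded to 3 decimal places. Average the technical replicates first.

Mean Ct: Mmp9 wild-type 23.585; Mmp9 knockout 28.935; B2m wild-type 18.820; B2m knockout 19.230
ΔCt(wild-type) = 23.585 − 18.820 = 4.765
ΔCt(knockout) = 28.935 − 19.230 = 9.705
ΔΔCt = 9.705 − 4.765 = 4.940
Fold change = 2^(−4.940) = 0.0326

0.033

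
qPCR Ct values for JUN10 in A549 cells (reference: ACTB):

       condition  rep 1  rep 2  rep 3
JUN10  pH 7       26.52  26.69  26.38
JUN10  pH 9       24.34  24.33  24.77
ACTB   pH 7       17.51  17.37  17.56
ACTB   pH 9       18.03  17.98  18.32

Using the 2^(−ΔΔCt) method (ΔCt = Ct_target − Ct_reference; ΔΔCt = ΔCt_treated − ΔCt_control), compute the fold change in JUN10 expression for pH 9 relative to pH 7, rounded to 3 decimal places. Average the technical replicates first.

Mean Ct: JUN10 pH 7 26.530; JUN10 pH 9 24.480; ACTB pH 7 17.480; ACTB pH 9 18.110
ΔCt(pH 7) = 26.530 − 17.480 = 9.050
ΔCt(pH 9) = 24.480 − 18.110 = 6.370
ΔΔCt = 6.370 − 9.050 = -2.680
Fold change = 2^(−(-2.680)) = 2^2.680 = 6.4086

6.409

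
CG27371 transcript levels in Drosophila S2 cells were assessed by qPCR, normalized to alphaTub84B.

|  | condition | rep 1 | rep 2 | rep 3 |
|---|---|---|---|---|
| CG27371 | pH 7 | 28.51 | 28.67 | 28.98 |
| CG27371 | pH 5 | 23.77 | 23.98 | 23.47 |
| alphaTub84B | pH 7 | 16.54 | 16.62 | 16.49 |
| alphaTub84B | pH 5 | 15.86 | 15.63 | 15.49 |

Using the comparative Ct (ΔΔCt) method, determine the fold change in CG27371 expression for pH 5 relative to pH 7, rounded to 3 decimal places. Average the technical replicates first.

Mean Ct: CG27371 pH 7 28.720; CG27371 pH 5 23.740; alphaTub84B pH 7 16.550; alphaTub84B pH 5 15.660
ΔCt(pH 7) = 28.720 − 16.550 = 12.170
ΔCt(pH 5) = 23.740 − 15.660 = 8.080
ΔΔCt = 8.080 − 12.170 = -4.090
Fold change = 2^(−(-4.090)) = 2^4.090 = 17.0299

17.030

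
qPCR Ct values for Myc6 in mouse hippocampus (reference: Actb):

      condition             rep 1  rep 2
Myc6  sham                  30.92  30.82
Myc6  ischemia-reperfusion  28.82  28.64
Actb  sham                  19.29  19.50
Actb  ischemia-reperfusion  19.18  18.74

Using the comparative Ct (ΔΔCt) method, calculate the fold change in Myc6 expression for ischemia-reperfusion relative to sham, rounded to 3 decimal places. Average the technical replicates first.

3.260

Mean Ct: Myc6 sham 30.870; Myc6 ischemia-reperfusion 28.730; Actb sham 19.395; Actb ischemia-reperfusion 18.960
ΔCt(sham) = 30.870 − 19.395 = 11.475
ΔCt(ischemia-reperfusion) = 28.730 − 18.960 = 9.770
ΔΔCt = 9.770 − 11.475 = -1.705
Fold change = 2^(−(-1.705)) = 2^1.705 = 3.2603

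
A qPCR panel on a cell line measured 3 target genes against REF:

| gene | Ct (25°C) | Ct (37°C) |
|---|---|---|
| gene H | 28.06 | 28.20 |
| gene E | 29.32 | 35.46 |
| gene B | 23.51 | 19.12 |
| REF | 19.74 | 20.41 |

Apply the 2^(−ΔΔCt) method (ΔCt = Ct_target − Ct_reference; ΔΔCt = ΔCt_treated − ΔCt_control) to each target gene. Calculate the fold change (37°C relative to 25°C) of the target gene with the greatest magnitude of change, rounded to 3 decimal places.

0.023

gene H: ΔΔCt = (28.20−20.41) − (28.06−19.74) = 7.79 − 8.32 = -0.53; fold change = 2^0.53 = 1.444
gene E: ΔΔCt = (35.46−20.41) − (29.32−19.74) = 15.05 − 9.58 = 5.47; fold change = 2^-5.47 = 0.023
gene B: ΔΔCt = (19.12−20.41) − (23.51−19.74) = -1.29 − 3.77 = -5.06; fold change = 2^5.06 = 33.359
gene E has the largest |ΔΔCt| = 5.47.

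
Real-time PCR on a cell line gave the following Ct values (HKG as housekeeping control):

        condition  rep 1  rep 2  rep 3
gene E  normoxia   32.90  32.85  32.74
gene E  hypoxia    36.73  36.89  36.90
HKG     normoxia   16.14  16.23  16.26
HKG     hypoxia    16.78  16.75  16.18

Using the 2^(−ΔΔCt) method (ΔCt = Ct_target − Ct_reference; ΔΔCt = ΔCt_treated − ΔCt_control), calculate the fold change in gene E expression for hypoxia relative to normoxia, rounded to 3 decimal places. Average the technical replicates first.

Mean Ct: gene E normoxia 32.830; gene E hypoxia 36.840; HKG normoxia 16.210; HKG hypoxia 16.570
ΔCt(normoxia) = 32.830 − 16.210 = 16.620
ΔCt(hypoxia) = 36.840 − 16.570 = 20.270
ΔΔCt = 20.270 − 16.620 = 3.650
Fold change = 2^(−3.650) = 0.0797

0.080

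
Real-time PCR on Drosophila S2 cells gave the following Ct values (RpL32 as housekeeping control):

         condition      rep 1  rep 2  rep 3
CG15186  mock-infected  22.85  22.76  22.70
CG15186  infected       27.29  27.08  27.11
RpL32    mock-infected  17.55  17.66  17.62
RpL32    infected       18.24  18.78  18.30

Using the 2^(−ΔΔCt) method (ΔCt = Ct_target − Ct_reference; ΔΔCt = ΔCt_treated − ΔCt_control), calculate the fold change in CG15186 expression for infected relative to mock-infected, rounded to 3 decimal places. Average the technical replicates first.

0.085

Mean Ct: CG15186 mock-infected 22.770; CG15186 infected 27.160; RpL32 mock-infected 17.610; RpL32 infected 18.440
ΔCt(mock-infected) = 22.770 − 17.610 = 5.160
ΔCt(infected) = 27.160 − 18.440 = 8.720
ΔΔCt = 8.720 − 5.160 = 3.560
Fold change = 2^(−3.560) = 0.0848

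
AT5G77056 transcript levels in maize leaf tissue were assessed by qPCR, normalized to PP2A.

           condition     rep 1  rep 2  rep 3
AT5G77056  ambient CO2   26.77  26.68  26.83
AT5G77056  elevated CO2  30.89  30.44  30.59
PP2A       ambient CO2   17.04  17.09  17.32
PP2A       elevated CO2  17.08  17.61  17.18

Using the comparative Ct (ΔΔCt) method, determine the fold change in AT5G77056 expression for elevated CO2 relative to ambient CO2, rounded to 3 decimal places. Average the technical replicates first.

0.075

Mean Ct: AT5G77056 ambient CO2 26.760; AT5G77056 elevated CO2 30.640; PP2A ambient CO2 17.150; PP2A elevated CO2 17.290
ΔCt(ambient CO2) = 26.760 − 17.150 = 9.610
ΔCt(elevated CO2) = 30.640 − 17.290 = 13.350
ΔΔCt = 13.350 − 9.610 = 3.740
Fold change = 2^(−3.740) = 0.0748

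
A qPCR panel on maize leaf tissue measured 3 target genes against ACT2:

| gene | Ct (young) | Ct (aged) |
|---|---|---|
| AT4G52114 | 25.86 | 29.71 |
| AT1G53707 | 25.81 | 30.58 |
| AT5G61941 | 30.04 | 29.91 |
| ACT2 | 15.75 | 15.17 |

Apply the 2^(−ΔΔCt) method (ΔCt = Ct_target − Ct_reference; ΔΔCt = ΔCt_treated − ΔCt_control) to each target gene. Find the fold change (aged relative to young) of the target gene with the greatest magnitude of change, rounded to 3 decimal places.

AT4G52114: ΔΔCt = (29.71−15.17) − (25.86−15.75) = 14.54 − 10.11 = 4.43; fold change = 2^-4.43 = 0.046
AT1G53707: ΔΔCt = (30.58−15.17) − (25.81−15.75) = 15.41 − 10.06 = 5.35; fold change = 2^-5.35 = 0.025
AT5G61941: ΔΔCt = (29.91−15.17) − (30.04−15.75) = 14.74 − 14.29 = 0.45; fold change = 2^-0.45 = 0.732
AT1G53707 has the largest |ΔΔCt| = 5.35.

0.025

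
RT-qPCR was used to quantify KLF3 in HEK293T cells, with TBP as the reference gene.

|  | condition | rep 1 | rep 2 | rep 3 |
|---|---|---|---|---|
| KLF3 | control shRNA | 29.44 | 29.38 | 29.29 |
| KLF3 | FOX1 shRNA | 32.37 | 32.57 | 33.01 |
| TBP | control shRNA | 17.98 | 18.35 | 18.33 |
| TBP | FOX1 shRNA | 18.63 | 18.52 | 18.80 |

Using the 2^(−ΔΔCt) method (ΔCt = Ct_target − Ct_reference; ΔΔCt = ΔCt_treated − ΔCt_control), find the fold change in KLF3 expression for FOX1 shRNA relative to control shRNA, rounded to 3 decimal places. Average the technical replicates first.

Mean Ct: KLF3 control shRNA 29.370; KLF3 FOX1 shRNA 32.650; TBP control shRNA 18.220; TBP FOX1 shRNA 18.650
ΔCt(control shRNA) = 29.370 − 18.220 = 11.150
ΔCt(FOX1 shRNA) = 32.650 − 18.650 = 14.000
ΔΔCt = 14.000 − 11.150 = 2.850
Fold change = 2^(−2.850) = 0.1387

0.139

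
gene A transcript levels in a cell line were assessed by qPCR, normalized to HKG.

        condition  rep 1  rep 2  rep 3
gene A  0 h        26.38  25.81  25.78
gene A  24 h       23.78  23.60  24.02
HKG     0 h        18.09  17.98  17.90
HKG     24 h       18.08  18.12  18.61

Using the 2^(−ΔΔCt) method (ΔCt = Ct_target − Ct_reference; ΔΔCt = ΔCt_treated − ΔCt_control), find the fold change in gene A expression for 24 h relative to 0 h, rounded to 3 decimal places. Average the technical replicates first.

Mean Ct: gene A 0 h 25.990; gene A 24 h 23.800; HKG 0 h 17.990; HKG 24 h 18.270
ΔCt(0 h) = 25.990 − 17.990 = 8.000
ΔCt(24 h) = 23.800 − 18.270 = 5.530
ΔΔCt = 5.530 − 8.000 = -2.470
Fold change = 2^(−(-2.470)) = 2^2.470 = 5.5404

5.540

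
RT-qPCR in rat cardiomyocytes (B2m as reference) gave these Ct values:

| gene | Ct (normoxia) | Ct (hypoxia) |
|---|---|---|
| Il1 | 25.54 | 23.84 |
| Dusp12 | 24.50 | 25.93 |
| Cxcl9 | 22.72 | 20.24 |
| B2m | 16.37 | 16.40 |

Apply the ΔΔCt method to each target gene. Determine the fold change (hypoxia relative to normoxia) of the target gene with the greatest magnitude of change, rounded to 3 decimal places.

Il1: ΔΔCt = (23.84−16.40) − (25.54−16.37) = 7.44 − 9.17 = -1.73; fold change = 2^1.73 = 3.317
Dusp12: ΔΔCt = (25.93−16.40) − (24.50−16.37) = 9.53 − 8.13 = 1.40; fold change = 2^-1.40 = 0.379
Cxcl9: ΔΔCt = (20.24−16.40) − (22.72−16.37) = 3.84 − 6.35 = -2.51; fold change = 2^2.51 = 5.696
Cxcl9 has the largest |ΔΔCt| = 2.51.

5.696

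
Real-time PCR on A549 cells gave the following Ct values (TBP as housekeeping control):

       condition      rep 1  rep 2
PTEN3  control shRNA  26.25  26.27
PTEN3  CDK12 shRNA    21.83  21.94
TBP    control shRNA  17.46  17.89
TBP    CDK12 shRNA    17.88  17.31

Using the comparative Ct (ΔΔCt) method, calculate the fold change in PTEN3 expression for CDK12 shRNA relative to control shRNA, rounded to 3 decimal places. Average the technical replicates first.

19.630

Mean Ct: PTEN3 control shRNA 26.260; PTEN3 CDK12 shRNA 21.885; TBP control shRNA 17.675; TBP CDK12 shRNA 17.595
ΔCt(control shRNA) = 26.260 − 17.675 = 8.585
ΔCt(CDK12 shRNA) = 21.885 − 17.595 = 4.290
ΔΔCt = 4.290 − 8.585 = -4.295
Fold change = 2^(−(-4.295)) = 2^4.295 = 19.6302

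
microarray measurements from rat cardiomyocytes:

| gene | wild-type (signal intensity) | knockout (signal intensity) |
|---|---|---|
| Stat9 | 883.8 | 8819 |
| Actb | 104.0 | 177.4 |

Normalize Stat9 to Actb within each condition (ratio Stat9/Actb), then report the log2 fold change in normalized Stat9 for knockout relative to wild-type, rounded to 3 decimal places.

2.548

Stat9/Actb (wild-type) = 883.8 / 104.0 = 8.4981
Stat9/Actb (knockout) = 8819 / 177.4 = 49.713
Fold change = 49.713 / 8.4981 = 5.8499
log2(5.8499) = 2.5484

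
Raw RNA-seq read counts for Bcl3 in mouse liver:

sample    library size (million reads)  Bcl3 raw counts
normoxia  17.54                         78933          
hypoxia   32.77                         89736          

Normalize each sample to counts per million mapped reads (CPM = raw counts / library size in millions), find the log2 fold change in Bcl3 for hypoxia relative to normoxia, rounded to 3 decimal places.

CPM(normoxia) = 78933 / 17.54 = 4500.1710
CPM(hypoxia) = 89736 / 32.77 = 2738.3583
Fold change = 2738.3583 / 4500.1710 = 0.60850
log2(0.60850) = -0.7167

-0.717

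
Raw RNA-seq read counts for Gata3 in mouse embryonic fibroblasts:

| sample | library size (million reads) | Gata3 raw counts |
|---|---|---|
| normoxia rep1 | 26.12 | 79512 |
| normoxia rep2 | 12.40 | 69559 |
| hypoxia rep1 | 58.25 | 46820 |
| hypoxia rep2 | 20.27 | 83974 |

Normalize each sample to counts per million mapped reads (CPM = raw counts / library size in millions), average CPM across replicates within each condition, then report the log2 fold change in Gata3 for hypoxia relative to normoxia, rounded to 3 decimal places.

-0.807

CPM(normoxia rep1) = 79512 / 26.12 = 3044.1041
CPM(normoxia rep2) = 69559 / 12.40 = 5609.5968
CPM(hypoxia rep1) = 46820 / 58.25 = 803.7768
CPM(hypoxia rep2) = 83974 / 20.27 = 4142.7726
mean CPM(normoxia) = 4326.8505; mean CPM(hypoxia) = 2473.2747
Fold change = 2473.2747 / 4326.8505 = 0.57161
log2(0.57161) = -0.8069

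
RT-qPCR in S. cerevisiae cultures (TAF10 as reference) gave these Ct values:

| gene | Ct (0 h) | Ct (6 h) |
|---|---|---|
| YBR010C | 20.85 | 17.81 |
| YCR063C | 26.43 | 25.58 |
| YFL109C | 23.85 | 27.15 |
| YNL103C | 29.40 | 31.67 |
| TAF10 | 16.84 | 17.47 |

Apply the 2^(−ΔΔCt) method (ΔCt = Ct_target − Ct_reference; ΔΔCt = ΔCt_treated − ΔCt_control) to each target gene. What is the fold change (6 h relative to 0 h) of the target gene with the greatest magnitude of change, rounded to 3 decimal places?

12.729

YBR010C: ΔΔCt = (17.81−17.47) − (20.85−16.84) = 0.34 − 4.01 = -3.67; fold change = 2^3.67 = 12.729
YCR063C: ΔΔCt = (25.58−17.47) − (26.43−16.84) = 8.11 − 9.59 = -1.48; fold change = 2^1.48 = 2.789
YFL109C: ΔΔCt = (27.15−17.47) − (23.85−16.84) = 9.68 − 7.01 = 2.67; fold change = 2^-2.67 = 0.157
YNL103C: ΔΔCt = (31.67−17.47) − (29.40−16.84) = 14.20 − 12.56 = 1.64; fold change = 2^-1.64 = 0.321
YBR010C has the largest |ΔΔCt| = 3.67.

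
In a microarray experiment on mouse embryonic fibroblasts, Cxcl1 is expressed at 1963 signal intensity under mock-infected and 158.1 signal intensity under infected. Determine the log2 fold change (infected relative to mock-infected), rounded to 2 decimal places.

-3.63

Fold change = 158.1 / 1963 = 0.0805
log2(0.0805) = -3.634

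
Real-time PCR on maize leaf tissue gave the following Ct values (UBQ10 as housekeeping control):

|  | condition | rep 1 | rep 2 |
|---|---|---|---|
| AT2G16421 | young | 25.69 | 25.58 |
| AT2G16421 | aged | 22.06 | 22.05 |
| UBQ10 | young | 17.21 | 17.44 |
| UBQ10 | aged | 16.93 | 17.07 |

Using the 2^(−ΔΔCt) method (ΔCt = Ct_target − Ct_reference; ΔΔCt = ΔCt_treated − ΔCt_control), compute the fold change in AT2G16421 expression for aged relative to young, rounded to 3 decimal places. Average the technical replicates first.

Mean Ct: AT2G16421 young 25.635; AT2G16421 aged 22.055; UBQ10 young 17.325; UBQ10 aged 17.000
ΔCt(young) = 25.635 − 17.325 = 8.310
ΔCt(aged) = 22.055 − 17.000 = 5.055
ΔΔCt = 5.055 − 8.310 = -3.255
Fold change = 2^(−(-3.255)) = 2^3.255 = 9.5467

9.547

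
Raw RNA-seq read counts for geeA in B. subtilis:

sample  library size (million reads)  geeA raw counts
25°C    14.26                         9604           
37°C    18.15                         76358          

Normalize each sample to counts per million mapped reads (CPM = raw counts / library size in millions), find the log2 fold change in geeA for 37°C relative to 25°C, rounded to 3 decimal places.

2.643

CPM(25°C) = 9604 / 14.26 = 673.4923
CPM(37°C) = 76358 / 18.15 = 4207.0523
Fold change = 4207.0523 / 673.4923 = 6.24662
log2(6.24662) = 2.6431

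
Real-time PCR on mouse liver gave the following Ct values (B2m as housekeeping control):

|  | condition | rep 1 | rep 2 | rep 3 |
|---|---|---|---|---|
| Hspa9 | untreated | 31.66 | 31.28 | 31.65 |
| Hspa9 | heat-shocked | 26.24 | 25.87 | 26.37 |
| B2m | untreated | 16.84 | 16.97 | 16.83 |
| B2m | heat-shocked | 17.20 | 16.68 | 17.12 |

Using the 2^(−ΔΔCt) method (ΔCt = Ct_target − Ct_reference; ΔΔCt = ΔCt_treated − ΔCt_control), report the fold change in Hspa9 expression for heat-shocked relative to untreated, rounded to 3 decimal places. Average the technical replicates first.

44.942

Mean Ct: Hspa9 untreated 31.530; Hspa9 heat-shocked 26.160; B2m untreated 16.880; B2m heat-shocked 17.000
ΔCt(untreated) = 31.530 − 16.880 = 14.650
ΔCt(heat-shocked) = 26.160 − 17.000 = 9.160
ΔΔCt = 9.160 − 14.650 = -5.490
Fold change = 2^(−(-5.490)) = 2^5.490 = 44.9422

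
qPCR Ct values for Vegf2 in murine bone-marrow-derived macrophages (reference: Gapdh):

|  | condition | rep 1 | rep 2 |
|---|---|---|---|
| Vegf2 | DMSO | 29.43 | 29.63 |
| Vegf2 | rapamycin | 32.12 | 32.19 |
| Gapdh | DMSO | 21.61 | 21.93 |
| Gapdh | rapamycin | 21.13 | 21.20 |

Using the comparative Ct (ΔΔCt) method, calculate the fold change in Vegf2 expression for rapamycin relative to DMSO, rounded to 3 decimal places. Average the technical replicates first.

Mean Ct: Vegf2 DMSO 29.530; Vegf2 rapamycin 32.155; Gapdh DMSO 21.770; Gapdh rapamycin 21.165
ΔCt(DMSO) = 29.530 − 21.770 = 7.760
ΔCt(rapamycin) = 32.155 − 21.165 = 10.990
ΔΔCt = 10.990 − 7.760 = 3.230
Fold change = 2^(−3.230) = 0.1066

0.107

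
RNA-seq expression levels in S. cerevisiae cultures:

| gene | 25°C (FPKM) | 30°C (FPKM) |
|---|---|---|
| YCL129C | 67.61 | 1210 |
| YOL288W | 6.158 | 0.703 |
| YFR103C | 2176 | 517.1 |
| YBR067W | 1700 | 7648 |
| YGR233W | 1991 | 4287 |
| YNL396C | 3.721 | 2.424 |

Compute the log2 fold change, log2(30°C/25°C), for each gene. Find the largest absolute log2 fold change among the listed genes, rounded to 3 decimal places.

4.162

log2(1210/67.61) = 4.162  (YCL129C)
log2(0.703/6.158) = -3.131  (YOL288W)
log2(517.1/2176) = -2.073  (YFR103C)
log2(7648/1700) = 2.170  (YBR067W)
log2(4287/1991) = 1.106  (YGR233W)
log2(2.424/3.721) = -0.618  (YNL396C)
The largest magnitude belongs to YCL129C.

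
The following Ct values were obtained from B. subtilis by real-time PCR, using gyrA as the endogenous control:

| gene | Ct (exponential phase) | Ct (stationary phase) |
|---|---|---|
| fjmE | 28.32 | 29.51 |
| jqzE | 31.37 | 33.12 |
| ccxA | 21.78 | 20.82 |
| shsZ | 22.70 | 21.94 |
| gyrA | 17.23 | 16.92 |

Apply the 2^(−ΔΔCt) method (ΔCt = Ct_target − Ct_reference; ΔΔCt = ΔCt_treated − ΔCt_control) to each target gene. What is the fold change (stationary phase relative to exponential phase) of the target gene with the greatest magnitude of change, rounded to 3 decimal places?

fjmE: ΔΔCt = (29.51−16.92) − (28.32−17.23) = 12.59 − 11.09 = 1.50; fold change = 2^-1.50 = 0.354
jqzE: ΔΔCt = (33.12−16.92) − (31.37−17.23) = 16.20 − 14.14 = 2.06; fold change = 2^-2.06 = 0.240
ccxA: ΔΔCt = (20.82−16.92) − (21.78−17.23) = 3.90 − 4.55 = -0.65; fold change = 2^0.65 = 1.569
shsZ: ΔΔCt = (21.94−16.92) − (22.70−17.23) = 5.02 − 5.47 = -0.45; fold change = 2^0.45 = 1.366
jqzE has the largest |ΔΔCt| = 2.06.

0.240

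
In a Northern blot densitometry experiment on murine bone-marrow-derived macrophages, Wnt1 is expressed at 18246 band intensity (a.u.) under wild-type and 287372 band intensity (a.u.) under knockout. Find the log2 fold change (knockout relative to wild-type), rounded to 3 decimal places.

Fold change = 287372 / 18246 = 15.7499
log2(15.7499) = 3.9773

3.977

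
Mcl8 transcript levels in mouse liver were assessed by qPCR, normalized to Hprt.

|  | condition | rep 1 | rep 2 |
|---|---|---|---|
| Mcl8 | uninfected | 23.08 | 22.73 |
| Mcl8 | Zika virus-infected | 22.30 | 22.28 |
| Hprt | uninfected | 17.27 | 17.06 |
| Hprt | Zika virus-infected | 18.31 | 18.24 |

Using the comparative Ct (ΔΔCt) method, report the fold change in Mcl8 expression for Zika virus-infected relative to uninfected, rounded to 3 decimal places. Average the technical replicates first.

3.306

Mean Ct: Mcl8 uninfected 22.905; Mcl8 Zika virus-infected 22.290; Hprt uninfected 17.165; Hprt Zika virus-infected 18.275
ΔCt(uninfected) = 22.905 − 17.165 = 5.740
ΔCt(Zika virus-infected) = 22.290 − 18.275 = 4.015
ΔΔCt = 4.015 − 5.740 = -1.725
Fold change = 2^(−(-1.725)) = 2^1.725 = 3.3058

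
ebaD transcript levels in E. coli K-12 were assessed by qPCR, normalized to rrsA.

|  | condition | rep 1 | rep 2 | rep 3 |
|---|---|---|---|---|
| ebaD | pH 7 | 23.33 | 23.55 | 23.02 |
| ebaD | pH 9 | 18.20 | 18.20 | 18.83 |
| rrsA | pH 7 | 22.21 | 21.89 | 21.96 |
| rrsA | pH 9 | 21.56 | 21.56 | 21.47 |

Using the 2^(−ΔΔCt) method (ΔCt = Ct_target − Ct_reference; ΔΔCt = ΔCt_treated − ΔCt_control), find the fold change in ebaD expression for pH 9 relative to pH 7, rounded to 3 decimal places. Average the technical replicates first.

21.112

Mean Ct: ebaD pH 7 23.300; ebaD pH 9 18.410; rrsA pH 7 22.020; rrsA pH 9 21.530
ΔCt(pH 7) = 23.300 − 22.020 = 1.280
ΔCt(pH 9) = 18.410 − 21.530 = -3.120
ΔΔCt = -3.120 − 1.280 = -4.400
Fold change = 2^(−(-4.400)) = 2^4.400 = 21.1121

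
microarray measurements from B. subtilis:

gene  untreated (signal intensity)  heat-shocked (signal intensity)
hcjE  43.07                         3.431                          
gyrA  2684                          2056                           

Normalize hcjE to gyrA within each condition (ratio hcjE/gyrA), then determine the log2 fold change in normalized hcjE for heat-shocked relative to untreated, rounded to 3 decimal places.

hcjE/gyrA (untreated) = 43.07 / 2684 = 0.016047
hcjE/gyrA (heat-shocked) = 3.431 / 2056 = 0.0016688
Fold change = 0.0016688 / 0.016047 = 0.1040
log2(0.1040) = -3.2654

-3.265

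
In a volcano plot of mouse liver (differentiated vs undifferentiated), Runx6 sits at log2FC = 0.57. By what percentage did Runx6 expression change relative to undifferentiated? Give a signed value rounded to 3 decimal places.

Fold change = 2^(0.57) = 1.4845
Percent change = (FC − 1) × 100% = (1.4845 − 1) × 100 = 48.452%

48.452%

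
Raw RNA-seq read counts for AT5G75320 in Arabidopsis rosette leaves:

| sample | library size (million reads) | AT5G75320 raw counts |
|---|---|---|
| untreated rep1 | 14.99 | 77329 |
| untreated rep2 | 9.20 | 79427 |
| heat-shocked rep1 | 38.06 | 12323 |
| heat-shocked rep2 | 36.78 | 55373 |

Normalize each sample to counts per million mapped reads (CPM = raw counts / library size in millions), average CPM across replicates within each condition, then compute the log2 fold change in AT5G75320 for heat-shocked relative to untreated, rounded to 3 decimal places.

CPM(untreated rep1) = 77329 / 14.99 = 5158.7058
CPM(untreated rep2) = 79427 / 9.20 = 8633.3696
CPM(heat-shocked rep1) = 12323 / 38.06 = 323.7782
CPM(heat-shocked rep2) = 55373 / 36.78 = 1505.5193
mean CPM(untreated) = 6896.0377; mean CPM(heat-shocked) = 914.6488
Fold change = 914.6488 / 6896.0377 = 0.13263
log2(0.13263) = -2.9145

-2.914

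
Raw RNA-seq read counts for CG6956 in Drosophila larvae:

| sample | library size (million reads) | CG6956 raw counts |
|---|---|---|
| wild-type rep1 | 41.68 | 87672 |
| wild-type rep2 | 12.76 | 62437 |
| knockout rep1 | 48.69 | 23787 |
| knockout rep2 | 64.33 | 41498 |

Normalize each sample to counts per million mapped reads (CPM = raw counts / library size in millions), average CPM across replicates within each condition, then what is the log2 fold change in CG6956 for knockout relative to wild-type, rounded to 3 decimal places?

CPM(wild-type rep1) = 87672 / 41.68 = 2103.4549
CPM(wild-type rep2) = 62437 / 12.76 = 4893.1818
CPM(knockout rep1) = 23787 / 48.69 = 488.5397
CPM(knockout rep2) = 41498 / 64.33 = 645.0801
mean CPM(wild-type) = 3498.3184; mean CPM(knockout) = 566.8099
Fold change = 566.8099 / 3498.3184 = 0.16202
log2(0.16202) = -2.6257

-2.626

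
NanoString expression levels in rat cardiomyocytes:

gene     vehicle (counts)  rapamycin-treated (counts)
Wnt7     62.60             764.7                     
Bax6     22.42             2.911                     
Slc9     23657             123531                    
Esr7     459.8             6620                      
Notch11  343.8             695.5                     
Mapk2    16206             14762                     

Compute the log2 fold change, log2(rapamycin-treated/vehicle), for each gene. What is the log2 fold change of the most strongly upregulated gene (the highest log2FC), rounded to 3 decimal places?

3.848

log2(764.7/62.60) = 3.611  (Wnt7)
log2(2.911/22.42) = -2.945  (Bax6)
log2(123531/23657) = 2.385  (Slc9)
log2(6620/459.8) = 3.848  (Esr7)
log2(695.5/343.8) = 1.016  (Notch11)
log2(14762/16206) = -0.135  (Mapk2)
Esr7 is most strongly upregulated.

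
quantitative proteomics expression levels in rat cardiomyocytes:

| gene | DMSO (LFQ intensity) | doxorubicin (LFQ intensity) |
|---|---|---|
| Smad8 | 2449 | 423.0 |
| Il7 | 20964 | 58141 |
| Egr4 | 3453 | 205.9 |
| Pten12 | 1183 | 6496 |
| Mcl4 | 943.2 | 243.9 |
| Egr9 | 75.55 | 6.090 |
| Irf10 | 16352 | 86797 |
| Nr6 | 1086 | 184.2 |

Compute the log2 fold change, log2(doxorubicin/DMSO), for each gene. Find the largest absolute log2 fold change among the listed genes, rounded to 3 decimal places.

4.068

log2(423.0/2449) = -2.533  (Smad8)
log2(58141/20964) = 1.472  (Il7)
log2(205.9/3453) = -4.068  (Egr4)
log2(6496/1183) = 2.457  (Pten12)
log2(243.9/943.2) = -1.951  (Mcl4)
log2(6.090/75.55) = -3.633  (Egr9)
log2(86797/16352) = 2.408  (Irf10)
log2(184.2/1086) = -2.560  (Nr6)
The largest magnitude belongs to Egr4.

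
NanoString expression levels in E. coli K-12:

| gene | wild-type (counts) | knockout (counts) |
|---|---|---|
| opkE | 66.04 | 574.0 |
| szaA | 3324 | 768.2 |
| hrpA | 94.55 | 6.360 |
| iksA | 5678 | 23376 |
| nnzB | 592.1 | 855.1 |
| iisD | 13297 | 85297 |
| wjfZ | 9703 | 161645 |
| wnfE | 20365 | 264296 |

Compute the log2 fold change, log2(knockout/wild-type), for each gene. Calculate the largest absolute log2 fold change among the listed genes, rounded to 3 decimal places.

log2(574.0/66.04) = 3.120  (opkE)
log2(768.2/3324) = -2.113  (szaA)
log2(6.360/94.55) = -3.894  (hrpA)
log2(23376/5678) = 2.042  (iksA)
log2(855.1/592.1) = 0.530  (nnzB)
log2(85297/13297) = 2.681  (iisD)
log2(161645/9703) = 4.058  (wjfZ)
log2(264296/20365) = 3.698  (wnfE)
The largest magnitude belongs to wjfZ.

4.058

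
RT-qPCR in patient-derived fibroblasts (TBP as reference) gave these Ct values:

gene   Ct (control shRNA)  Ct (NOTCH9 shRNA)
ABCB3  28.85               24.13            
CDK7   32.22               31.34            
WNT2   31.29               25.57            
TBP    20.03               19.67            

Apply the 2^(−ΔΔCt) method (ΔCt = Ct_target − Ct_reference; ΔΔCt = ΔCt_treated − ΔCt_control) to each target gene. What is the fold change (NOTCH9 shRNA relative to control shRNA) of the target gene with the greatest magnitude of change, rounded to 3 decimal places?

ABCB3: ΔΔCt = (24.13−19.67) − (28.85−20.03) = 4.46 − 8.82 = -4.36; fold change = 2^4.36 = 20.535
CDK7: ΔΔCt = (31.34−19.67) − (32.22−20.03) = 11.67 − 12.19 = -0.52; fold change = 2^0.52 = 1.434
WNT2: ΔΔCt = (25.57−19.67) − (31.29−20.03) = 5.90 − 11.26 = -5.36; fold change = 2^5.36 = 41.070
WNT2 has the largest |ΔΔCt| = 5.36.

41.070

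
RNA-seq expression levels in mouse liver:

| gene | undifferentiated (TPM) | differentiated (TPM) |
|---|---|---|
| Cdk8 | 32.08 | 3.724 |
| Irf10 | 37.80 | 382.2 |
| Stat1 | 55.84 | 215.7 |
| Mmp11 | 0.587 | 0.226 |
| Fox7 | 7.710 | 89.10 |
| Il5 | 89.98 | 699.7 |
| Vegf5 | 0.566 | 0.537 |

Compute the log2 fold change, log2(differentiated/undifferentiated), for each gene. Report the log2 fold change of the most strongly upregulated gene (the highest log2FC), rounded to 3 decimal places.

log2(3.724/32.08) = -3.107  (Cdk8)
log2(382.2/37.80) = 3.338  (Irf10)
log2(215.7/55.84) = 1.950  (Stat1)
log2(0.226/0.587) = -1.377  (Mmp11)
log2(89.10/7.710) = 3.531  (Fox7)
log2(699.7/89.98) = 2.959  (Il5)
log2(0.537/0.566) = -0.076  (Vegf5)
Fox7 is most strongly upregulated.

3.531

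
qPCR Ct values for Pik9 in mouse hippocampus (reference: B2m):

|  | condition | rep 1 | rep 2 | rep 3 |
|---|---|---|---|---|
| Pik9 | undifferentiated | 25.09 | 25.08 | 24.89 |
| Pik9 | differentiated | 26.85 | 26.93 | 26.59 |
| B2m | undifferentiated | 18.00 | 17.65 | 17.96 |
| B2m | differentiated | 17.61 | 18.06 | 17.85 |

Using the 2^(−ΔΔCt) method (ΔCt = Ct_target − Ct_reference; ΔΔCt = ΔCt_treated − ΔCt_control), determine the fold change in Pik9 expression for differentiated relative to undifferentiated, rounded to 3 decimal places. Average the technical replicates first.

Mean Ct: Pik9 undifferentiated 25.020; Pik9 differentiated 26.790; B2m undifferentiated 17.870; B2m differentiated 17.840
ΔCt(undifferentiated) = 25.020 − 17.870 = 7.150
ΔCt(differentiated) = 26.790 − 17.840 = 8.950
ΔΔCt = 8.950 − 7.150 = 1.800
Fold change = 2^(−1.800) = 0.2872

0.287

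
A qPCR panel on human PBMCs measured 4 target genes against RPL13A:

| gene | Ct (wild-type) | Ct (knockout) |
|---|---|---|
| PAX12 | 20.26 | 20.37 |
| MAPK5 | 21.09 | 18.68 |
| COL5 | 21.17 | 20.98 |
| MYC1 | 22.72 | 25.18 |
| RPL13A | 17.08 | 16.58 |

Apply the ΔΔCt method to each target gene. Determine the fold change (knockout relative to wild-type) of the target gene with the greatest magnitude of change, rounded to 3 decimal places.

PAX12: ΔΔCt = (20.37−16.58) − (20.26−17.08) = 3.79 − 3.18 = 0.61; fold change = 2^-0.61 = 0.655
MAPK5: ΔΔCt = (18.68−16.58) − (21.09−17.08) = 2.10 − 4.01 = -1.91; fold change = 2^1.91 = 3.758
COL5: ΔΔCt = (20.98−16.58) − (21.17−17.08) = 4.40 − 4.09 = 0.31; fold change = 2^-0.31 = 0.807
MYC1: ΔΔCt = (25.18−16.58) − (22.72−17.08) = 8.60 − 5.64 = 2.96; fold change = 2^-2.96 = 0.129
MYC1 has the largest |ΔΔCt| = 2.96.

0.129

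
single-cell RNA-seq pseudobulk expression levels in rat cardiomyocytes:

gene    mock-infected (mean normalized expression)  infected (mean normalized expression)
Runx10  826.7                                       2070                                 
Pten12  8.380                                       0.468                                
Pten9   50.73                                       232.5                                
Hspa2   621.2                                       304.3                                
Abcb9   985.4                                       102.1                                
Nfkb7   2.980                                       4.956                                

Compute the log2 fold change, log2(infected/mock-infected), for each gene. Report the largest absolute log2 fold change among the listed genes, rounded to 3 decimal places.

log2(2070/826.7) = 1.324  (Runx10)
log2(0.468/8.380) = -4.162  (Pten12)
log2(232.5/50.73) = 2.196  (Pten9)
log2(304.3/621.2) = -1.030  (Hspa2)
log2(102.1/985.4) = -3.271  (Abcb9)
log2(4.956/2.980) = 0.734  (Nfkb7)
The largest magnitude belongs to Pten12.

4.162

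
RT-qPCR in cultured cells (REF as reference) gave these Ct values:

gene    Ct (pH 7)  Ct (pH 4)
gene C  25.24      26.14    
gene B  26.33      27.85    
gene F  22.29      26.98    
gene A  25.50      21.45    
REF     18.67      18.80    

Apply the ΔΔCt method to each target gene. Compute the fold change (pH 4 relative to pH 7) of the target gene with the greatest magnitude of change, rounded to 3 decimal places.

0.042

gene C: ΔΔCt = (26.14−18.80) − (25.24−18.67) = 7.34 − 6.57 = 0.77; fold change = 2^-0.77 = 0.586
gene B: ΔΔCt = (27.85−18.80) − (26.33−18.67) = 9.05 − 7.66 = 1.39; fold change = 2^-1.39 = 0.382
gene F: ΔΔCt = (26.98−18.80) − (22.29−18.67) = 8.18 − 3.62 = 4.56; fold change = 2^-4.56 = 0.042
gene A: ΔΔCt = (21.45−18.80) − (25.50−18.67) = 2.65 − 6.83 = -4.18; fold change = 2^4.18 = 18.126
gene F has the largest |ΔΔCt| = 4.56.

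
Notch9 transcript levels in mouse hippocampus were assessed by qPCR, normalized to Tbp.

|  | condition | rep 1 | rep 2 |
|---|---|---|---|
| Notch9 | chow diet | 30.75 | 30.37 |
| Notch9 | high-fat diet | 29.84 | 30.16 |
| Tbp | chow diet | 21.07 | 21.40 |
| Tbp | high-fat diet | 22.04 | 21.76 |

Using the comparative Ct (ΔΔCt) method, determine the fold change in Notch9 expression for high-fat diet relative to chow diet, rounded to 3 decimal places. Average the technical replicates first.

2.338

Mean Ct: Notch9 chow diet 30.560; Notch9 high-fat diet 30.000; Tbp chow diet 21.235; Tbp high-fat diet 21.900
ΔCt(chow diet) = 30.560 − 21.235 = 9.325
ΔCt(high-fat diet) = 30.000 − 21.900 = 8.100
ΔΔCt = 8.100 − 9.325 = -1.225
Fold change = 2^(−(-1.225)) = 2^1.225 = 2.3376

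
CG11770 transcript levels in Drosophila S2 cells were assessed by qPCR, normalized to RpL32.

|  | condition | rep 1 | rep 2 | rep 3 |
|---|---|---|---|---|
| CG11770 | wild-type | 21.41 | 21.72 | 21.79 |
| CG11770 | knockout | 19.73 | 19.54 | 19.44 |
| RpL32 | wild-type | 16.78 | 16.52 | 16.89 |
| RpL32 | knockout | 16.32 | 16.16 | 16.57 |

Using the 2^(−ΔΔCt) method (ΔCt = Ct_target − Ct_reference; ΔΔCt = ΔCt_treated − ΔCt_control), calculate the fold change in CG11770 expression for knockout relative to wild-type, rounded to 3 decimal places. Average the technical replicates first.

3.227

Mean Ct: CG11770 wild-type 21.640; CG11770 knockout 19.570; RpL32 wild-type 16.730; RpL32 knockout 16.350
ΔCt(wild-type) = 21.640 − 16.730 = 4.910
ΔCt(knockout) = 19.570 − 16.350 = 3.220
ΔΔCt = 3.220 − 4.910 = -1.690
Fold change = 2^(−(-1.690)) = 2^1.690 = 3.2266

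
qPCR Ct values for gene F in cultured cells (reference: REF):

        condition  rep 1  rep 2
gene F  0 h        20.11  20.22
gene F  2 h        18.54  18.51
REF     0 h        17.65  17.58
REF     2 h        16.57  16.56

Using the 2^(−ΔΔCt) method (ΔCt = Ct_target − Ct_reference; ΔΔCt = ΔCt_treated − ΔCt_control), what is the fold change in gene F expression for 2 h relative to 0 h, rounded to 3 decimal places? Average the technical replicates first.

Mean Ct: gene F 0 h 20.165; gene F 2 h 18.525; REF 0 h 17.615; REF 2 h 16.565
ΔCt(0 h) = 20.165 − 17.615 = 2.550
ΔCt(2 h) = 18.525 − 16.565 = 1.960
ΔΔCt = 1.960 − 2.550 = -0.590
Fold change = 2^(−(-0.590)) = 2^0.590 = 1.5052

1.505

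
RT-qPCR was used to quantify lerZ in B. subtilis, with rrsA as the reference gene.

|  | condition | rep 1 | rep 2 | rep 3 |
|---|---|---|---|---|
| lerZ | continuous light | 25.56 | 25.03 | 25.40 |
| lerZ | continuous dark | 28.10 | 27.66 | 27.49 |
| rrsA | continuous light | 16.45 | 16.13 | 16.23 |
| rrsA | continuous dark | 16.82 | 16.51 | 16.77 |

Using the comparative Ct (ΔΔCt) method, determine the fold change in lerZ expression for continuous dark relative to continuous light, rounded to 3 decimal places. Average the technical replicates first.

Mean Ct: lerZ continuous light 25.330; lerZ continuous dark 27.750; rrsA continuous light 16.270; rrsA continuous dark 16.700
ΔCt(continuous light) = 25.330 − 16.270 = 9.060
ΔCt(continuous dark) = 27.750 − 16.700 = 11.050
ΔΔCt = 11.050 − 9.060 = 1.990
Fold change = 2^(−1.990) = 0.2517

0.252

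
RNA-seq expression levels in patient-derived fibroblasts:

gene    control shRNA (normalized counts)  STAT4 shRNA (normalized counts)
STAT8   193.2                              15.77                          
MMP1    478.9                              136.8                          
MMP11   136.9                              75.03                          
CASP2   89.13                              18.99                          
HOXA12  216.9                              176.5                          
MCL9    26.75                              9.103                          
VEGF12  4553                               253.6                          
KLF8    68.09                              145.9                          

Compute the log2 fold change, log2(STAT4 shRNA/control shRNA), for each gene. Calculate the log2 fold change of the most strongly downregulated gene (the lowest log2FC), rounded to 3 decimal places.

-4.166

log2(15.77/193.2) = -3.615  (STAT8)
log2(136.8/478.9) = -1.808  (MMP1)
log2(75.03/136.9) = -0.868  (MMP11)
log2(18.99/89.13) = -2.231  (CASP2)
log2(176.5/216.9) = -0.297  (HOXA12)
log2(9.103/26.75) = -1.555  (MCL9)
log2(253.6/4553) = -4.166  (VEGF12)
log2(145.9/68.09) = 1.099  (KLF8)
VEGF12 is most strongly downregulated.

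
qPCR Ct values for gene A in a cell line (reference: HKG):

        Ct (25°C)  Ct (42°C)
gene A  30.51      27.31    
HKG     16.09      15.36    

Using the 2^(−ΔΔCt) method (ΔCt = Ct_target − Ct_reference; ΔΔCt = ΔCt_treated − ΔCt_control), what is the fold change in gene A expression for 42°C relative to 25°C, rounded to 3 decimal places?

ΔCt(25°C) = 30.510 − 16.090 = 14.420
ΔCt(42°C) = 27.310 − 15.360 = 11.950
ΔΔCt = 11.950 − 14.420 = -2.470
Fold change = 2^(−(-2.470)) = 2^2.470 = 5.5404

5.540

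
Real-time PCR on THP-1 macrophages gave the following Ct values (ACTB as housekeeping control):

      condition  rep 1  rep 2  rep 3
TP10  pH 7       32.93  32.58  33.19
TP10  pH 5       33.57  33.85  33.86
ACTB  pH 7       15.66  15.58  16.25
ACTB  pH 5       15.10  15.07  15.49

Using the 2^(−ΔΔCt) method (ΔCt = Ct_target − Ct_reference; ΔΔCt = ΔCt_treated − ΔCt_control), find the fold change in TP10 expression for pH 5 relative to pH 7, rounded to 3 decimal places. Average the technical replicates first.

Mean Ct: TP10 pH 7 32.900; TP10 pH 5 33.760; ACTB pH 7 15.830; ACTB pH 5 15.220
ΔCt(pH 7) = 32.900 − 15.830 = 17.070
ΔCt(pH 5) = 33.760 − 15.220 = 18.540
ΔΔCt = 18.540 − 17.070 = 1.470
Fold change = 2^(−1.470) = 0.3610

0.361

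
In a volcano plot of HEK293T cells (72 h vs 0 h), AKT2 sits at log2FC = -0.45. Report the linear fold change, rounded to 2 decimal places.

Fold change = 2^(-0.45) = 0.732

0.73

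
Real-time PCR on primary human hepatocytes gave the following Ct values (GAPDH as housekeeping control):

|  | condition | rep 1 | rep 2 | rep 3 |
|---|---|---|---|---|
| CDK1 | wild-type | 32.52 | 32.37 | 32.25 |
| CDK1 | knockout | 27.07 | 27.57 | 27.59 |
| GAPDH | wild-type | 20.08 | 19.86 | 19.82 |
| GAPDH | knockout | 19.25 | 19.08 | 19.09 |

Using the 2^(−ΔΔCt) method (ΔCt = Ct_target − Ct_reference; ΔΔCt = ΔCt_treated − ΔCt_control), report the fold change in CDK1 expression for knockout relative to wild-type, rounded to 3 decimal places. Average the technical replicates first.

18.252

Mean Ct: CDK1 wild-type 32.380; CDK1 knockout 27.410; GAPDH wild-type 19.920; GAPDH knockout 19.140
ΔCt(wild-type) = 32.380 − 19.920 = 12.460
ΔCt(knockout) = 27.410 − 19.140 = 8.270
ΔΔCt = 8.270 − 12.460 = -4.190
Fold change = 2^(−(-4.190)) = 2^4.190 = 18.2522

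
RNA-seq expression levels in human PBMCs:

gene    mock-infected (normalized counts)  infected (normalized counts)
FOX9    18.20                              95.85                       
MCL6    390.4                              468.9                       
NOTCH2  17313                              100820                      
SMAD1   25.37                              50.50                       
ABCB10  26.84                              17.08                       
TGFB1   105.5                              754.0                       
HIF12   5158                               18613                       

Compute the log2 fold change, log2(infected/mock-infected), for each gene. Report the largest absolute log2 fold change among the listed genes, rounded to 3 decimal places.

log2(95.85/18.20) = 2.397  (FOX9)
log2(468.9/390.4) = 0.264  (MCL6)
log2(100820/17313) = 2.542  (NOTCH2)
log2(50.50/25.37) = 0.993  (SMAD1)
log2(17.08/26.84) = -0.652  (ABCB10)
log2(754.0/105.5) = 2.837  (TGFB1)
log2(18613/5158) = 1.851  (HIF12)
The largest magnitude belongs to TGFB1.

2.837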